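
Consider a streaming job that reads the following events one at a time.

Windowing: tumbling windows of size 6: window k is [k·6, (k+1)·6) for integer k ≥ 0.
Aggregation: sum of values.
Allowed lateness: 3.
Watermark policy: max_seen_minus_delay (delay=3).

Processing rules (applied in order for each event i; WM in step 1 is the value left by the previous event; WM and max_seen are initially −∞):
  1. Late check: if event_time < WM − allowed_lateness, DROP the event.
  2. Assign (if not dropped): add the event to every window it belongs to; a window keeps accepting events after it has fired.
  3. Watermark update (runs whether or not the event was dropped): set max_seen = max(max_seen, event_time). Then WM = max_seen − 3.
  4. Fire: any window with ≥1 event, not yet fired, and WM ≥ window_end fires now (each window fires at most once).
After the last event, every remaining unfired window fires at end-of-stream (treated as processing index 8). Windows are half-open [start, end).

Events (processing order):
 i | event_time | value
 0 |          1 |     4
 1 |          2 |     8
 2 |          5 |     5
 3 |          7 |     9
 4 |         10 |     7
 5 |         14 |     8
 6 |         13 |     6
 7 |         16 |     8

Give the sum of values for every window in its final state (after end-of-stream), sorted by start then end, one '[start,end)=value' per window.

[0,6)=17 [6,12)=16 [12,18)=22

i=0 t=1 v=4: → [0,6); WM=-2
i=1 t=2 v=8: → [0,6); WM=-1
i=2 t=5 v=5: → [0,6); WM=2
i=3 t=7 v=9: → [6,12); WM=4
i=4 t=10 v=7: → [6,12); WM=7; [0,6) fires=17
i=5 t=14 v=8: → [12,18); WM=11
i=6 t=13 v=6: → [12,18); WM=11
i=7 t=16 v=8: → [12,18); WM=13; [6,12) fires=16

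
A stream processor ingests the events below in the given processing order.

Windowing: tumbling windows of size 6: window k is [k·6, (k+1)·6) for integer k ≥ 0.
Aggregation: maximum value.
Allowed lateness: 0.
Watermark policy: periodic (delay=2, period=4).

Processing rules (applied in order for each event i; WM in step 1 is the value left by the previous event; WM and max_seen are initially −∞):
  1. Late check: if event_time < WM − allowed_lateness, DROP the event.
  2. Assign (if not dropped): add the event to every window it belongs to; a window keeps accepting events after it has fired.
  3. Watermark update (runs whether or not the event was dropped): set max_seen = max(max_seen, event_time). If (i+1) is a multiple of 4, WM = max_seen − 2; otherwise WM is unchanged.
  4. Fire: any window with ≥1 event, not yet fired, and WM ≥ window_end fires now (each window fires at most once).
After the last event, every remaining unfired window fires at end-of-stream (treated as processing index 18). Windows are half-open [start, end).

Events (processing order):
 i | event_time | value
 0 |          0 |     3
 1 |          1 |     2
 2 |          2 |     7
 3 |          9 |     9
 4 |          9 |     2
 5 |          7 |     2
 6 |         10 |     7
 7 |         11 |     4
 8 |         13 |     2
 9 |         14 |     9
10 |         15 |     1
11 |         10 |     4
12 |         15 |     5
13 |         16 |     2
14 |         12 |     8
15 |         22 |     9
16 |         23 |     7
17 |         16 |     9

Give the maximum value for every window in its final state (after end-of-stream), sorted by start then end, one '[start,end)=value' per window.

i=0 t=0 v=3: → [0,6); WM=−∞
i=1 t=1 v=2: → [0,6); WM=−∞
i=2 t=2 v=7: → [0,6); WM=−∞
i=3 t=9 v=9: → [6,12); WM=7; [0,6) fires=7
i=4 t=9 v=2: → [6,12); WM=7
i=5 t=7 v=2: → [6,12); WM=7
i=6 t=10 v=7: → [6,12); WM=7
i=7 t=11 v=4: → [6,12); WM=9
i=8 t=13 v=2: → [12,18); WM=9
i=9 t=14 v=9: → [12,18); WM=9
i=10 t=15 v=1: → [12,18); WM=9
i=11 t=10 v=4: → [6,12); WM=13; [6,12) fires=9
i=12 t=15 v=5: → [12,18); WM=13
i=13 t=16 v=2: → [12,18); WM=13
i=14 t=12 v=8: DROP (t<13-0); WM=13
i=15 t=22 v=9: → [18,24); WM=20; [12,18) fires=9
i=16 t=23 v=7: → [18,24); WM=20
i=17 t=16 v=9: DROP (t<20-0); WM=20

[0,6)=7 [6,12)=9 [12,18)=9 [18,24)=9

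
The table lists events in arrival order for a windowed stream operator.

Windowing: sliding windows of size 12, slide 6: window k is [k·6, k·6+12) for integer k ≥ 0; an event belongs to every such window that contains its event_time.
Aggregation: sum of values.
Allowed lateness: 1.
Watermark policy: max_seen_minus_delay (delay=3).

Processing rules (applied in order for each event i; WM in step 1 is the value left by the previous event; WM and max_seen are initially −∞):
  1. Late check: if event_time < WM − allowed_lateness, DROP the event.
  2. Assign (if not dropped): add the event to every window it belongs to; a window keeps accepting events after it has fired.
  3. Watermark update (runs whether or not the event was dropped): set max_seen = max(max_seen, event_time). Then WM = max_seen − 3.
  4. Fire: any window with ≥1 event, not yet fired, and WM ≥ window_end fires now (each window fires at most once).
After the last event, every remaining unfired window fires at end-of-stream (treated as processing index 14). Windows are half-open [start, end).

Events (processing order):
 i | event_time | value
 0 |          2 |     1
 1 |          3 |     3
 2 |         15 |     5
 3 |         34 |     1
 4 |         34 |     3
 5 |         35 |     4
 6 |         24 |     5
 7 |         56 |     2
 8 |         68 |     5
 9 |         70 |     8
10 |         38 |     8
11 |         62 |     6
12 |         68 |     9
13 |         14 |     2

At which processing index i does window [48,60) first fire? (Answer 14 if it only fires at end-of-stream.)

8

i=0 t=2 v=1: → [0,12); WM=-1
i=1 t=3 v=3: → [0,12); WM=0
i=2 t=15 v=5: → [12,24),[6,18); WM=12; [0,12) fires=4
i=3 t=34 v=1: → [30,42),[24,36); WM=31; [6,18) fires=5 [12,24) fires=5
i=4 t=34 v=3: → [30,42),[24,36); WM=31
i=5 t=35 v=4: → [30,42),[24,36); WM=32
i=6 t=24 v=5: DROP (t<32-1); WM=32
i=7 t=56 v=2: → [54,66),[48,60); WM=53; [24,36) fires=8 [30,42) fires=8
i=8 t=68 v=5: → [66,78),[60,72); WM=65; [48,60) fires=2
i=9 t=70 v=8: → [66,78),[60,72); WM=67; [54,66) fires=2
i=10 t=38 v=8: DROP (t<67-1); WM=67
i=11 t=62 v=6: DROP (t<67-1); WM=67
i=12 t=68 v=9: → [66,78),[60,72); WM=67
i=13 t=14 v=2: DROP (t<67-1); WM=67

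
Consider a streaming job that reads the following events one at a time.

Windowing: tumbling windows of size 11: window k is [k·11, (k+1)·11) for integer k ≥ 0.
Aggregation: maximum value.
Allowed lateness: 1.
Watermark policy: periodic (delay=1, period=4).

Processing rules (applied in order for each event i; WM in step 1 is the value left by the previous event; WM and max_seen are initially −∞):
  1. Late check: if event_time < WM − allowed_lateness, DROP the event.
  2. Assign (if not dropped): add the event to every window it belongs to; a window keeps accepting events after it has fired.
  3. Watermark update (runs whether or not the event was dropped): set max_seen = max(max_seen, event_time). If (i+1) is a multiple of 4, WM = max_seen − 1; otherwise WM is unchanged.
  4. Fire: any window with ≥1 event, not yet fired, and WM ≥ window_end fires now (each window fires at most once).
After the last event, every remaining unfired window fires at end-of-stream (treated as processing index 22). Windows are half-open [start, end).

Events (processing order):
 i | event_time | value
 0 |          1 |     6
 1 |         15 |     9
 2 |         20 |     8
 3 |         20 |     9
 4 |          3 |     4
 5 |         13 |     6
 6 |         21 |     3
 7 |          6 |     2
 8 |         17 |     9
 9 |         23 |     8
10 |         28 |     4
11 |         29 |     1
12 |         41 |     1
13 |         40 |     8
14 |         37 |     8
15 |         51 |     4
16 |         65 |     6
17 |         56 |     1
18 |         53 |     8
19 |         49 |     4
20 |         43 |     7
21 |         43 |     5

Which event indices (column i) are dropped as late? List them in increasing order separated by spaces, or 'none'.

4 5 7 8 20 21

i=0 t=1 v=6: → [0,11); WM=−∞
i=1 t=15 v=9: → [11,22); WM=−∞
i=2 t=20 v=8: → [11,22); WM=−∞
i=3 t=20 v=9: → [11,22); WM=19; [0,11) fires=6
i=4 t=3 v=4: DROP (t<19-1); WM=19
i=5 t=13 v=6: DROP (t<19-1); WM=19
i=6 t=21 v=3: → [11,22); WM=19
i=7 t=6 v=2: DROP (t<19-1); WM=20
i=8 t=17 v=9: DROP (t<20-1); WM=20
i=9 t=23 v=8: → [22,33); WM=20
i=10 t=28 v=4: → [22,33); WM=20
i=11 t=29 v=1: → [22,33); WM=28; [11,22) fires=9
i=12 t=41 v=1: → [33,44); WM=28
i=13 t=40 v=8: → [33,44); WM=28
i=14 t=37 v=8: → [33,44); WM=28
i=15 t=51 v=4: → [44,55); WM=50; [22,33) fires=8 [33,44) fires=8
i=16 t=65 v=6: → [55,66); WM=50
i=17 t=56 v=1: → [55,66); WM=50
i=18 t=53 v=8: → [44,55); WM=50
i=19 t=49 v=4: → [44,55); WM=64; [44,55) fires=8
i=20 t=43 v=7: DROP (t<64-1); WM=64
i=21 t=43 v=5: DROP (t<64-1); WM=64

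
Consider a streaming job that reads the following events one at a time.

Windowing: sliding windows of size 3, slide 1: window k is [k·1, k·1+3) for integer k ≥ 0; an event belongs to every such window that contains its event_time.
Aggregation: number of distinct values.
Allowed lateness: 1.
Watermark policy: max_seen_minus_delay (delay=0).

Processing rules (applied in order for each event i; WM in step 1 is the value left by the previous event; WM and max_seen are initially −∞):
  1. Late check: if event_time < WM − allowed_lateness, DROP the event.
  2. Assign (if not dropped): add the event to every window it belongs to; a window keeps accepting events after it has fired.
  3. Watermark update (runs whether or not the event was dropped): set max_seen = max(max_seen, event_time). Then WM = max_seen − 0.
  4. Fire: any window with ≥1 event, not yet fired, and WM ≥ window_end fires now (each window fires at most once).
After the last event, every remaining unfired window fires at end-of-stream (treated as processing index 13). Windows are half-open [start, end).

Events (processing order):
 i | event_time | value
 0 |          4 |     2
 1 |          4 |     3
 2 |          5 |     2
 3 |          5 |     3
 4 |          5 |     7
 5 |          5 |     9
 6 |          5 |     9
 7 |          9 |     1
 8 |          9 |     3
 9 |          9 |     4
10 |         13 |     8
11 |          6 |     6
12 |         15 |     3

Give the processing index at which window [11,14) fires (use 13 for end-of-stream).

12

i=0 t=4 v=2: → [4,7),[3,6),[2,5); WM=4
i=1 t=4 v=3: → [4,7),[3,6),[2,5); WM=4
i=2 t=5 v=2: → [5,8),[4,7),[3,6); WM=5; [2,5) fires=2
i=3 t=5 v=3: → [5,8),[4,7),[3,6); WM=5
i=4 t=5 v=7: → [5,8),[4,7),[3,6); WM=5
i=5 t=5 v=9: → [5,8),[4,7),[3,6); WM=5
i=6 t=5 v=9: → [5,8),[4,7),[3,6); WM=5
i=7 t=9 v=1: → [9,12),[8,11),[7,10); WM=9; [3,6) fires=4 [4,7) fires=4 [5,8) fires=4
i=8 t=9 v=3: → [9,12),[8,11),[7,10); WM=9
i=9 t=9 v=4: → [9,12),[8,11),[7,10); WM=9
i=10 t=13 v=8: → [13,16),[12,15),[11,14); WM=13; [7,10) fires=3 [8,11) fires=3 [9,12) fires=3
i=11 t=6 v=6: DROP (t<13-1); WM=13
i=12 t=15 v=3: → [15,18),[14,17),[13,16); WM=15; [11,14) fires=1 [12,15) fires=1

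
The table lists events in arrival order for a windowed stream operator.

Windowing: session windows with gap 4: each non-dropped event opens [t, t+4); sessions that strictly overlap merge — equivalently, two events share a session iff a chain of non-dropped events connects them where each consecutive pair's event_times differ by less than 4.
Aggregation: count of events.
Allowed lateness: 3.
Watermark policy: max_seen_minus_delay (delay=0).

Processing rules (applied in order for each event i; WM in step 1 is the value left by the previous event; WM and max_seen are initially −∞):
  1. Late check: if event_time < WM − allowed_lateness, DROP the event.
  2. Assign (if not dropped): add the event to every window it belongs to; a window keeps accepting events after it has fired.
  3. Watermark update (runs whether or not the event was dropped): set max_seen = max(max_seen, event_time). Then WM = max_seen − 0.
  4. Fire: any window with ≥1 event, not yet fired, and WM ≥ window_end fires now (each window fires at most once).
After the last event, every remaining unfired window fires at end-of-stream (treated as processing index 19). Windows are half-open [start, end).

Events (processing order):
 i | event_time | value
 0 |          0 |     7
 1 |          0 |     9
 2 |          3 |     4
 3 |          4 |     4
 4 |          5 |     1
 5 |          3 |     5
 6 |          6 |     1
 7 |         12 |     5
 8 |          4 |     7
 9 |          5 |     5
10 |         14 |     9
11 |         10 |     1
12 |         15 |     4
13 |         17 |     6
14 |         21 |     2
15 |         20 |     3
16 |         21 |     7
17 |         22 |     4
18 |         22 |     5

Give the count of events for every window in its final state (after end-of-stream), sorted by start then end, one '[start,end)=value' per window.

i=0 t=0 v=7: → [0,4); WM=0
i=1 t=0 v=9: → [0,4); WM=0
i=2 t=3 v=4: → [0,7); WM=3
i=3 t=4 v=4: → [0,8); WM=4
i=4 t=5 v=1: → [0,9); WM=5
i=5 t=3 v=5: → [0,9); WM=5
i=6 t=6 v=1: → [0,10); WM=6
i=7 t=12 v=5: → [12,16); WM=12
i=8 t=4 v=7: DROP (t<12-3); WM=12
i=9 t=5 v=5: DROP (t<12-3); WM=12
i=10 t=14 v=9: → [12,18); WM=14
i=11 t=10 v=1: DROP (t<14-3); WM=14
i=12 t=15 v=4: → [12,19); WM=15
i=13 t=17 v=6: → [12,21); WM=17
i=14 t=21 v=2: → [21,25); WM=21
i=15 t=20 v=3: → [12,25); WM=21
i=16 t=21 v=7: → [12,25); WM=21
i=17 t=22 v=4: → [12,26); WM=22
i=18 t=22 v=5: → [12,26); WM=22

[0,10)=7 [12,26)=9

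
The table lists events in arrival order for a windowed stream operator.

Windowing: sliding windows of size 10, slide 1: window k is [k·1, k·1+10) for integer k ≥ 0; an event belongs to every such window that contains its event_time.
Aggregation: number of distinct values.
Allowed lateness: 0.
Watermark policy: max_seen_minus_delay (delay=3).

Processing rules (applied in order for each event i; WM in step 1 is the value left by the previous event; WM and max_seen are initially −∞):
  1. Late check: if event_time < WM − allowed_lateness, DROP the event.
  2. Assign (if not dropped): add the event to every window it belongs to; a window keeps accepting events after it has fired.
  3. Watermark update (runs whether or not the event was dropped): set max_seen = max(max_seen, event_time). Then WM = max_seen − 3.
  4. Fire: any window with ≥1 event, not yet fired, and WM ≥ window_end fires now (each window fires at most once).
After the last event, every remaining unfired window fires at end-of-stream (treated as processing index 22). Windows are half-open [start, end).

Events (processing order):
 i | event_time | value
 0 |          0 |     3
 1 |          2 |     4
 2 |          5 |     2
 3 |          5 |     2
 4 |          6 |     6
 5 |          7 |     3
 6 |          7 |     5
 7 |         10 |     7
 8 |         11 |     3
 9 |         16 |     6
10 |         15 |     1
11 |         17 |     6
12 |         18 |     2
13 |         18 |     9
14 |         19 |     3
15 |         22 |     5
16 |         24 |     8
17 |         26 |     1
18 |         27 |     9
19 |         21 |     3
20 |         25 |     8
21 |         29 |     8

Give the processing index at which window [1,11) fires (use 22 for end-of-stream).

i=0 t=0 v=3: → [0,10); WM=-3
i=1 t=2 v=4: → [2,12),[1,11),[0,10); WM=-1
i=2 t=5 v=2: → [5,15),[4,14),[3,13),[2,12),[1,11),[0,10); WM=2
i=3 t=5 v=2: → [5,15),[4,14),[3,13),[2,12),[1,11),[0,10); WM=2
i=4 t=6 v=6: → [6,16),[5,15),[4,14),[3,13),[2,12),[1,11),[0,10); WM=3
i=5 t=7 v=3: → [7,17),[6,16),[5,15),[4,14),[3,13),[2,12),[1,11),[0,10); WM=4
i=6 t=7 v=5: → [7,17),[6,16),[5,15),[4,14),[3,13),[2,12),[1,11),[0,10); WM=4
i=7 t=10 v=7: → [10,20),[9,19),[8,18),[7,17),[6,16),[5,15),[4,14),[3,13),[2,12),[1,11); WM=7
i=8 t=11 v=3: → [11,21),[10,20),[9,19),[8,18),[7,17),[6,16),[5,15),[4,14),[3,13),[2,12); WM=8
i=9 t=16 v=6: → [16,26),[15,25),[14,24),[13,23),[12,22),[11,21),[10,20),[9,19),[8,18),[7,17); WM=13; [0,10) fires=5 [1,11) fires=6 [2,12) fires=6 [3,13) fires=5
i=10 t=15 v=1: → [15,25),[14,24),[13,23),[12,22),[11,21),[10,20),[9,19),[8,18),[7,17),[6,16); WM=13
i=11 t=17 v=6: → [17,27),[16,26),[15,25),[14,24),[13,23),[12,22),[11,21),[10,20),[9,19),[8,18); WM=14; [4,14) fires=5
i=12 t=18 v=2: → [18,28),[17,27),[16,26),[15,25),[14,24),[13,23),[12,22),[11,21),[10,20),[9,19); WM=15; [5,15) fires=5
i=13 t=18 v=9: → [18,28),[17,27),[16,26),[15,25),[14,24),[13,23),[12,22),[11,21),[10,20),[9,19); WM=15
i=14 t=19 v=3: → [19,29),[18,28),[17,27),[16,26),[15,25),[14,24),[13,23),[12,22),[11,21),[10,20); WM=16; [6,16) fires=5
i=15 t=22 v=5: → [22,32),[21,31),[20,30),[19,29),[18,28),[17,27),[16,26),[15,25),[14,24),[13,23); WM=19; [7,17) fires=5 [8,18) fires=4 [9,19) fires=6
i=16 t=24 v=8: → [24,34),[23,33),[22,32),[21,31),[20,30),[19,29),[18,28),[17,27),[16,26),[15,25); WM=21; [10,20) fires=6 [11,21) fires=5
i=17 t=26 v=1: → [26,36),[25,35),[24,34),[23,33),[22,32),[21,31),[20,30),[19,29),[18,28),[17,27); WM=23; [12,22) fires=5 [13,23) fires=6
i=18 t=27 v=9: → [27,37),[26,36),[25,35),[24,34),[23,33),[22,32),[21,31),[20,30),[19,29),[18,28); WM=24; [14,24) fires=6
i=19 t=21 v=3: DROP (t<24-0); WM=24
i=20 t=25 v=8: → [25,35),[24,34),[23,33),[22,32),[21,31),[20,30),[19,29),[18,28),[17,27),[16,26); WM=24
i=21 t=29 v=8: → [29,39),[28,38),[27,37),[26,36),[25,35),[24,34),[23,33),[22,32),[21,31),[20,30); WM=26; [15,25) fires=7 [16,26) fires=6

9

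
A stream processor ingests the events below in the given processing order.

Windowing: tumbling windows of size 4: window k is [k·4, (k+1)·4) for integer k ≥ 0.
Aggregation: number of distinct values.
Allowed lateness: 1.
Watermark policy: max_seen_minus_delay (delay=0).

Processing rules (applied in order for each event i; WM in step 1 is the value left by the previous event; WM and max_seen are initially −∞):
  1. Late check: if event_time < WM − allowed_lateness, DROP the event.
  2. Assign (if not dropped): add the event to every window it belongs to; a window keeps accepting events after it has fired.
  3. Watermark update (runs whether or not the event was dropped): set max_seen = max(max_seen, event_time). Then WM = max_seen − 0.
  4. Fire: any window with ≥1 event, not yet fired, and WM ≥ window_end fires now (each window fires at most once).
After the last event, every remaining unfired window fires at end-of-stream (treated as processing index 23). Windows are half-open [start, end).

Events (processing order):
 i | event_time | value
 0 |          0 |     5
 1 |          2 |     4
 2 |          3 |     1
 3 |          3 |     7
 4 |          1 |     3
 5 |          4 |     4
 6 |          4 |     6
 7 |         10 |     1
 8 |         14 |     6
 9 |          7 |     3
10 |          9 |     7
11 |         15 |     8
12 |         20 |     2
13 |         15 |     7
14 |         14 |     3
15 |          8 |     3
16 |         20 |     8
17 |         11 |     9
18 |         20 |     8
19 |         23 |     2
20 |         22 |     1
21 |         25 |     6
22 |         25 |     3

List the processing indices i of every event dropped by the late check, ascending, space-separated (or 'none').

4 9 10 13 14 15 17

i=0 t=0 v=5: → [0,4); WM=0
i=1 t=2 v=4: → [0,4); WM=2
i=2 t=3 v=1: → [0,4); WM=3
i=3 t=3 v=7: → [0,4); WM=3
i=4 t=1 v=3: DROP (t<3-1); WM=3
i=5 t=4 v=4: → [4,8); WM=4; [0,4) fires=4
i=6 t=4 v=6: → [4,8); WM=4
i=7 t=10 v=1: → [8,12); WM=10; [4,8) fires=2
i=8 t=14 v=6: → [12,16); WM=14; [8,12) fires=1
i=9 t=7 v=3: DROP (t<14-1); WM=14
i=10 t=9 v=7: DROP (t<14-1); WM=14
i=11 t=15 v=8: → [12,16); WM=15
i=12 t=20 v=2: → [20,24); WM=20; [12,16) fires=2
i=13 t=15 v=7: DROP (t<20-1); WM=20
i=14 t=14 v=3: DROP (t<20-1); WM=20
i=15 t=8 v=3: DROP (t<20-1); WM=20
i=16 t=20 v=8: → [20,24); WM=20
i=17 t=11 v=9: DROP (t<20-1); WM=20
i=18 t=20 v=8: → [20,24); WM=20
i=19 t=23 v=2: → [20,24); WM=23
i=20 t=22 v=1: → [20,24); WM=23
i=21 t=25 v=6: → [24,28); WM=25; [20,24) fires=3
i=22 t=25 v=3: → [24,28); WM=25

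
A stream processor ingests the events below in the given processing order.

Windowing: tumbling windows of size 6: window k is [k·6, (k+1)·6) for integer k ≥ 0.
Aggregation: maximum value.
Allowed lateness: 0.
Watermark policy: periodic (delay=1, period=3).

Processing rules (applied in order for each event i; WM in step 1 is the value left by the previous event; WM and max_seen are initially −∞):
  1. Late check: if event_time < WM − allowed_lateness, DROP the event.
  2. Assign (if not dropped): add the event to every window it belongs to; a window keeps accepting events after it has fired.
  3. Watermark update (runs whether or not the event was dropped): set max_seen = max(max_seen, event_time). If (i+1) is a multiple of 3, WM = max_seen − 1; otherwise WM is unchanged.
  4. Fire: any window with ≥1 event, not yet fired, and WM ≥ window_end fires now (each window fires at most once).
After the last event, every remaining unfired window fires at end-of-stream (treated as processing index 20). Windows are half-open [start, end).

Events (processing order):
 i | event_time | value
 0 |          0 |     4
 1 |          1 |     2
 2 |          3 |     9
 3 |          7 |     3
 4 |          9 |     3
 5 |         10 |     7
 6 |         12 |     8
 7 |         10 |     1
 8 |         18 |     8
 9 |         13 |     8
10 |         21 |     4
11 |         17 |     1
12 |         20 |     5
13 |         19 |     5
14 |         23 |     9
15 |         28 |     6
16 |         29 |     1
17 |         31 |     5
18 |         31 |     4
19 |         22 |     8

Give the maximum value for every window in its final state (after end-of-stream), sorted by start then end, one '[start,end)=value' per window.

i=0 t=0 v=4: → [0,6); WM=−∞
i=1 t=1 v=2: → [0,6); WM=−∞
i=2 t=3 v=9: → [0,6); WM=2
i=3 t=7 v=3: → [6,12); WM=2
i=4 t=9 v=3: → [6,12); WM=2
i=5 t=10 v=7: → [6,12); WM=9; [0,6) fires=9
i=6 t=12 v=8: → [12,18); WM=9
i=7 t=10 v=1: → [6,12); WM=9
i=8 t=18 v=8: → [18,24); WM=17; [6,12) fires=7
i=9 t=13 v=8: DROP (t<17-0); WM=17
i=10 t=21 v=4: → [18,24); WM=17
i=11 t=17 v=1: → [12,18); WM=20; [12,18) fires=8
i=12 t=20 v=5: → [18,24); WM=20
i=13 t=19 v=5: DROP (t<20-0); WM=20
i=14 t=23 v=9: → [18,24); WM=22
i=15 t=28 v=6: → [24,30); WM=22
i=16 t=29 v=1: → [24,30); WM=22
i=17 t=31 v=5: → [30,36); WM=30; [18,24) fires=9 [24,30) fires=6
i=18 t=31 v=4: → [30,36); WM=30
i=19 t=22 v=8: DROP (t<30-0); WM=30

[0,6)=9 [6,12)=7 [12,18)=8 [18,24)=9 [24,30)=6 [30,36)=5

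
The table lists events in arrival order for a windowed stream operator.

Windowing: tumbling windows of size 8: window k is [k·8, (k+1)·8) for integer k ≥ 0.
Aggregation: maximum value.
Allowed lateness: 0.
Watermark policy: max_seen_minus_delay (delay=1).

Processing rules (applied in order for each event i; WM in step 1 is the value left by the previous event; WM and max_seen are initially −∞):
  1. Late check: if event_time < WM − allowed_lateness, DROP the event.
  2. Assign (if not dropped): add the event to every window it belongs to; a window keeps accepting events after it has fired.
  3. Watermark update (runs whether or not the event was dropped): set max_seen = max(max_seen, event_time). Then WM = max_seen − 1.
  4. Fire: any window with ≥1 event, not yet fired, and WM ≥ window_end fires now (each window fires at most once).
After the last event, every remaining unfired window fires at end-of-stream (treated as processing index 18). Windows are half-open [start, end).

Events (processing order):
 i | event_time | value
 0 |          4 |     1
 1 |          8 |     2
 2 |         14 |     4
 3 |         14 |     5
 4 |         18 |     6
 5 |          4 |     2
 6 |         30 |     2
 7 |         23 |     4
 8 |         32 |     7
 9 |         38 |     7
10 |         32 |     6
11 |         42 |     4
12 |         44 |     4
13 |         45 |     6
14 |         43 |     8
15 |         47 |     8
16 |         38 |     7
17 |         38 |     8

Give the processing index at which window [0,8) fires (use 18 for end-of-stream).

i=0 t=4 v=1: → [0,8); WM=3
i=1 t=8 v=2: → [8,16); WM=7
i=2 t=14 v=4: → [8,16); WM=13; [0,8) fires=1
i=3 t=14 v=5: → [8,16); WM=13
i=4 t=18 v=6: → [16,24); WM=17; [8,16) fires=5
i=5 t=4 v=2: DROP (t<17-0); WM=17
i=6 t=30 v=2: → [24,32); WM=29; [16,24) fires=6
i=7 t=23 v=4: DROP (t<29-0); WM=29
i=8 t=32 v=7: → [32,40); WM=31
i=9 t=38 v=7: → [32,40); WM=37; [24,32) fires=2
i=10 t=32 v=6: DROP (t<37-0); WM=37
i=11 t=42 v=4: → [40,48); WM=41; [32,40) fires=7
i=12 t=44 v=4: → [40,48); WM=43
i=13 t=45 v=6: → [40,48); WM=44
i=14 t=43 v=8: DROP (t<44-0); WM=44
i=15 t=47 v=8: → [40,48); WM=46
i=16 t=38 v=7: DROP (t<46-0); WM=46
i=17 t=38 v=8: DROP (t<46-0); WM=46

2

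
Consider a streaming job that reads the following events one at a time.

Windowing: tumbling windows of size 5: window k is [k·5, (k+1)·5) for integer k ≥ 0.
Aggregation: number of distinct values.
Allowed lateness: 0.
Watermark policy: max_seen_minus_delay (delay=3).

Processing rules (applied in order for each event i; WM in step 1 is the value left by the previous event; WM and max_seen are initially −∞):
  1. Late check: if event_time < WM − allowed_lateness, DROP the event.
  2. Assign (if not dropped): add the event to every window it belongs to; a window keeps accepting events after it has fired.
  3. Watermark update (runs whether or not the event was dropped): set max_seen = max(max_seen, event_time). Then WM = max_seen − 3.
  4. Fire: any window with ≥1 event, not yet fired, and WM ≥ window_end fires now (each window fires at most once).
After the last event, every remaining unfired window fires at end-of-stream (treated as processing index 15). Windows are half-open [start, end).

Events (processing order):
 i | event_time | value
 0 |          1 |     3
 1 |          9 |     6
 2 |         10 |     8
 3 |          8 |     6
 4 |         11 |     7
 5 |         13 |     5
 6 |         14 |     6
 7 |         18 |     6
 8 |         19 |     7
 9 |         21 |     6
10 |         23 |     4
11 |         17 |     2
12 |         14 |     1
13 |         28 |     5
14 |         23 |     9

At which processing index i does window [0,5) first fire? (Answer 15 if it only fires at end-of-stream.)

1

i=0 t=1 v=3: → [0,5); WM=-2
i=1 t=9 v=6: → [5,10); WM=6; [0,5) fires=1
i=2 t=10 v=8: → [10,15); WM=7
i=3 t=8 v=6: → [5,10); WM=7
i=4 t=11 v=7: → [10,15); WM=8
i=5 t=13 v=5: → [10,15); WM=10; [5,10) fires=1
i=6 t=14 v=6: → [10,15); WM=11
i=7 t=18 v=6: → [15,20); WM=15; [10,15) fires=4
i=8 t=19 v=7: → [15,20); WM=16
i=9 t=21 v=6: → [20,25); WM=18
i=10 t=23 v=4: → [20,25); WM=20; [15,20) fires=2
i=11 t=17 v=2: DROP (t<20-0); WM=20
i=12 t=14 v=1: DROP (t<20-0); WM=20
i=13 t=28 v=5: → [25,30); WM=25; [20,25) fires=2
i=14 t=23 v=9: DROP (t<25-0); WM=25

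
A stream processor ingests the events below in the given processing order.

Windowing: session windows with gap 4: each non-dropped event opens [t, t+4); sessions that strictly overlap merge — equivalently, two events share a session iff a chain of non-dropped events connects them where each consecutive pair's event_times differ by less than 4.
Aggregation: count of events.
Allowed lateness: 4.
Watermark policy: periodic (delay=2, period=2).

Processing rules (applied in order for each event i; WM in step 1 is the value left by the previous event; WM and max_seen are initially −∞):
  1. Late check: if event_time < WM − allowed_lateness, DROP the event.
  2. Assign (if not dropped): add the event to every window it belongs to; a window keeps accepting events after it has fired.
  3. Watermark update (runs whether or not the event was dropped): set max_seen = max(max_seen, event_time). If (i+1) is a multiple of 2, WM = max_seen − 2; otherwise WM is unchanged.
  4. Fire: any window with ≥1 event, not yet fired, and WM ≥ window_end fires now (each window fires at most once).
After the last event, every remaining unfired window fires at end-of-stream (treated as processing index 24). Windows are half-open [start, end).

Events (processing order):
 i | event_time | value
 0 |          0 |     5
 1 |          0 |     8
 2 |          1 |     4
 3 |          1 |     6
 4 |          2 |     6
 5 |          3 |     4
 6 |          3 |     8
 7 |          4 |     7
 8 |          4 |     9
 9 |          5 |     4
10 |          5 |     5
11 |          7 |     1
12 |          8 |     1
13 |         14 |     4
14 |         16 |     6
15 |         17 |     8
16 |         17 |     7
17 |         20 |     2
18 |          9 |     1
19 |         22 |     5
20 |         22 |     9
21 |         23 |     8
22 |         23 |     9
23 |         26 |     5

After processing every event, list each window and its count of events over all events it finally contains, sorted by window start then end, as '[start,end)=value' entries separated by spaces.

[0,12)=13 [14,30)=10

i=0 t=0 v=5: → [0,4); WM=−∞
i=1 t=0 v=8: → [0,4); WM=-2
i=2 t=1 v=4: → [0,5); WM=-2
i=3 t=1 v=6: → [0,5); WM=-1
i=4 t=2 v=6: → [0,6); WM=-1
i=5 t=3 v=4: → [0,7); WM=1
i=6 t=3 v=8: → [0,7); WM=1
i=7 t=4 v=7: → [0,8); WM=2
i=8 t=4 v=9: → [0,8); WM=2
i=9 t=5 v=4: → [0,9); WM=3
i=10 t=5 v=5: → [0,9); WM=3
i=11 t=7 v=1: → [0,11); WM=5
i=12 t=8 v=1: → [0,12); WM=5
i=13 t=14 v=4: → [14,18); WM=12
i=14 t=16 v=6: → [14,20); WM=12
i=15 t=17 v=8: → [14,21); WM=15
i=16 t=17 v=7: → [14,21); WM=15
i=17 t=20 v=2: → [14,24); WM=18
i=18 t=9 v=1: DROP (t<18-4); WM=18
i=19 t=22 v=5: → [14,26); WM=20
i=20 t=22 v=9: → [14,26); WM=20
i=21 t=23 v=8: → [14,27); WM=21
i=22 t=23 v=9: → [14,27); WM=21
i=23 t=26 v=5: → [14,30); WM=24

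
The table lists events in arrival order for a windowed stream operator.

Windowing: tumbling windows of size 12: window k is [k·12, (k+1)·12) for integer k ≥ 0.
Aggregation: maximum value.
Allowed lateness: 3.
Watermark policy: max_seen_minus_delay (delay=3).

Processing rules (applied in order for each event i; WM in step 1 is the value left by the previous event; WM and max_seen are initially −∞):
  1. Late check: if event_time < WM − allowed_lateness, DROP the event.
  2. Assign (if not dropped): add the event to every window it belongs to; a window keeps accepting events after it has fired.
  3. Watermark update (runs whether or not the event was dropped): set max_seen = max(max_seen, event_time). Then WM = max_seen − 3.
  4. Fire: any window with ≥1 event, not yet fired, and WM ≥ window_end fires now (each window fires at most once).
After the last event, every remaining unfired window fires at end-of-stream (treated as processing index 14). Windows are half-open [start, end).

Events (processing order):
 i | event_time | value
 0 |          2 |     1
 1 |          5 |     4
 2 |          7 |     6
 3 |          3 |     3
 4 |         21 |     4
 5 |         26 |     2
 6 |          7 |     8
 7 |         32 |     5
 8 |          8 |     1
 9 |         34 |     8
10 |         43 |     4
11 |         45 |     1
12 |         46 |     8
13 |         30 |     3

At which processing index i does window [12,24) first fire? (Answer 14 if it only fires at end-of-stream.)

i=0 t=2 v=1: → [0,12); WM=-1
i=1 t=5 v=4: → [0,12); WM=2
i=2 t=7 v=6: → [0,12); WM=4
i=3 t=3 v=3: → [0,12); WM=4
i=4 t=21 v=4: → [12,24); WM=18; [0,12) fires=6
i=5 t=26 v=2: → [24,36); WM=23
i=6 t=7 v=8: DROP (t<23-3); WM=23
i=7 t=32 v=5: → [24,36); WM=29; [12,24) fires=4
i=8 t=8 v=1: DROP (t<29-3); WM=29
i=9 t=34 v=8: → [24,36); WM=31
i=10 t=43 v=4: → [36,48); WM=40; [24,36) fires=8
i=11 t=45 v=1: → [36,48); WM=42
i=12 t=46 v=8: → [36,48); WM=43
i=13 t=30 v=3: DROP (t<43-3); WM=43

7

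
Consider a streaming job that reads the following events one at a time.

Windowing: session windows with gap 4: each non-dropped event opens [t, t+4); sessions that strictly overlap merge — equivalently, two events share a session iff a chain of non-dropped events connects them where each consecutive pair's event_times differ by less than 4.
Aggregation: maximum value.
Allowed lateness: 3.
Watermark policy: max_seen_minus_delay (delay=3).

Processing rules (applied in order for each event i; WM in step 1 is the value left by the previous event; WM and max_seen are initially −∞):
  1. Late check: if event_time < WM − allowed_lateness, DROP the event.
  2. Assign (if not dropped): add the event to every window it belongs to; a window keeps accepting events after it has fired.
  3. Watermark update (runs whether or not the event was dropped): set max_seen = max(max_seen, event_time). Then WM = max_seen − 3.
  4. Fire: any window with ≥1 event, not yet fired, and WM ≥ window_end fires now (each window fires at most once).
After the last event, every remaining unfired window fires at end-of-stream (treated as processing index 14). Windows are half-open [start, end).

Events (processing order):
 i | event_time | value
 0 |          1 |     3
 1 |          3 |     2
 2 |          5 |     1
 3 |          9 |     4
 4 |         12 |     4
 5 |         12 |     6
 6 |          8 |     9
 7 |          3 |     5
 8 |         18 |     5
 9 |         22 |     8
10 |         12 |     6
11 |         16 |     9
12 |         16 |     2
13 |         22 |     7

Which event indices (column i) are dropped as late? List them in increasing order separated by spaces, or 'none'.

i=0 t=1 v=3: → [1,5); WM=-2
i=1 t=3 v=2: → [1,7); WM=0
i=2 t=5 v=1: → [1,9); WM=2
i=3 t=9 v=4: → [9,13); WM=6
i=4 t=12 v=4: → [9,16); WM=9
i=5 t=12 v=6: → [9,16); WM=9
i=6 t=8 v=9: → [1,16); WM=9
i=7 t=3 v=5: DROP (t<9-3); WM=9
i=8 t=18 v=5: → [18,22); WM=15
i=9 t=22 v=8: → [22,26); WM=19
i=10 t=12 v=6: DROP (t<19-3); WM=19
i=11 t=16 v=9: → [16,22); WM=19
i=12 t=16 v=2: → [16,22); WM=19
i=13 t=22 v=7: → [22,26); WM=19

7 10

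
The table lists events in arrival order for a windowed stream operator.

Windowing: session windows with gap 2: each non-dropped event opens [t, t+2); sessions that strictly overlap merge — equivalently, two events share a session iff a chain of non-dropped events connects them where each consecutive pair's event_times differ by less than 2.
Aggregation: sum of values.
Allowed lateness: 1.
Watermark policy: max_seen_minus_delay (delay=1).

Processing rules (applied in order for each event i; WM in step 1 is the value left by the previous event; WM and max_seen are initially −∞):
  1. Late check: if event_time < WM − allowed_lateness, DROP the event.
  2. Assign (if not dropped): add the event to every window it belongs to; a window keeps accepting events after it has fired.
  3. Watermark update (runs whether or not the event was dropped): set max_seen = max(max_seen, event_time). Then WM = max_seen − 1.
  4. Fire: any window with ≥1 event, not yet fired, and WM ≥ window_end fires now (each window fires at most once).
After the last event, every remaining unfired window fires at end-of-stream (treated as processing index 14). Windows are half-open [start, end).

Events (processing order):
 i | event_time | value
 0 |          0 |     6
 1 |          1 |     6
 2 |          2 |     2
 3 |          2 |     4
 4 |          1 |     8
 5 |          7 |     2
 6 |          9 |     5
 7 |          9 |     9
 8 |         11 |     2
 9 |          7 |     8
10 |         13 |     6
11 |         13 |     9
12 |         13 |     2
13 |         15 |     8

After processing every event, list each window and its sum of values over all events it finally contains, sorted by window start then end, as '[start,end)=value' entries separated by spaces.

i=0 t=0 v=6: → [0,2); WM=-1
i=1 t=1 v=6: → [0,3); WM=0
i=2 t=2 v=2: → [0,4); WM=1
i=3 t=2 v=4: → [0,4); WM=1
i=4 t=1 v=8: → [0,4); WM=1
i=5 t=7 v=2: → [7,9); WM=6
i=6 t=9 v=5: → [9,11); WM=8
i=7 t=9 v=9: → [9,11); WM=8
i=8 t=11 v=2: → [11,13); WM=10
i=9 t=7 v=8: DROP (t<10-1); WM=10
i=10 t=13 v=6: → [13,15); WM=12
i=11 t=13 v=9: → [13,15); WM=12
i=12 t=13 v=2: → [13,15); WM=12
i=13 t=15 v=8: → [15,17); WM=14

[0,4)=26 [7,9)=2 [9,11)=14 [11,13)=2 [13,15)=17 [15,17)=8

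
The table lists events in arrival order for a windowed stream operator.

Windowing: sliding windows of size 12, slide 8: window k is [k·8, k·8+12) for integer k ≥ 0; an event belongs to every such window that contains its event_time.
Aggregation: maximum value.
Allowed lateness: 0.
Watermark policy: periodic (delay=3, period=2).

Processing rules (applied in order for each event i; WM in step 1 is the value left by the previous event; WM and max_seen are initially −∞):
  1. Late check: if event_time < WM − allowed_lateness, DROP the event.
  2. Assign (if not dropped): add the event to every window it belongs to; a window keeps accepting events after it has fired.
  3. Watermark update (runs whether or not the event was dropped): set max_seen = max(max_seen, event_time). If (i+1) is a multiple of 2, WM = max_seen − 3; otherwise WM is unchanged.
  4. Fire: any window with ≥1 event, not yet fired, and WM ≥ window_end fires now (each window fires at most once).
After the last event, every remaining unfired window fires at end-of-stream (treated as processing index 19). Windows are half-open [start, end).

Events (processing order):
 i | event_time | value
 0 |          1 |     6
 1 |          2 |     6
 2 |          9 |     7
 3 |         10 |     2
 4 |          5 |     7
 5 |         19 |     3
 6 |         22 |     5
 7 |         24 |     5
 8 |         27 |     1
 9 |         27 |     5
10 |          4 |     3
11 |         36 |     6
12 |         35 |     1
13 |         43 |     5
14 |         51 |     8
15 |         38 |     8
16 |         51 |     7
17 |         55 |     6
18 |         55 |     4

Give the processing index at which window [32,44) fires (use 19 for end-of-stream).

15

i=0 t=1 v=6: → [0,12); WM=−∞
i=1 t=2 v=6: → [0,12); WM=-1
i=2 t=9 v=7: → [8,20),[0,12); WM=-1
i=3 t=10 v=2: → [8,20),[0,12); WM=7
i=4 t=5 v=7: DROP (t<7-0); WM=7
i=5 t=19 v=3: → [16,28),[8,20); WM=16; [0,12) fires=7
i=6 t=22 v=5: → [16,28); WM=16
i=7 t=24 v=5: → [24,36),[16,28); WM=21; [8,20) fires=7
i=8 t=27 v=1: → [24,36),[16,28); WM=21
i=9 t=27 v=5: → [24,36),[16,28); WM=24
i=10 t=4 v=3: DROP (t<24-0); WM=24
i=11 t=36 v=6: → [32,44); WM=33; [16,28) fires=5
i=12 t=35 v=1: → [32,44),[24,36); WM=33
i=13 t=43 v=5: → [40,52),[32,44); WM=40; [24,36) fires=5
i=14 t=51 v=8: → [48,60),[40,52); WM=40
i=15 t=38 v=8: DROP (t<40-0); WM=48; [32,44) fires=6
i=16 t=51 v=7: → [48,60),[40,52); WM=48
i=17 t=55 v=6: → [48,60); WM=52; [40,52) fires=8
i=18 t=55 v=4: → [48,60); WM=52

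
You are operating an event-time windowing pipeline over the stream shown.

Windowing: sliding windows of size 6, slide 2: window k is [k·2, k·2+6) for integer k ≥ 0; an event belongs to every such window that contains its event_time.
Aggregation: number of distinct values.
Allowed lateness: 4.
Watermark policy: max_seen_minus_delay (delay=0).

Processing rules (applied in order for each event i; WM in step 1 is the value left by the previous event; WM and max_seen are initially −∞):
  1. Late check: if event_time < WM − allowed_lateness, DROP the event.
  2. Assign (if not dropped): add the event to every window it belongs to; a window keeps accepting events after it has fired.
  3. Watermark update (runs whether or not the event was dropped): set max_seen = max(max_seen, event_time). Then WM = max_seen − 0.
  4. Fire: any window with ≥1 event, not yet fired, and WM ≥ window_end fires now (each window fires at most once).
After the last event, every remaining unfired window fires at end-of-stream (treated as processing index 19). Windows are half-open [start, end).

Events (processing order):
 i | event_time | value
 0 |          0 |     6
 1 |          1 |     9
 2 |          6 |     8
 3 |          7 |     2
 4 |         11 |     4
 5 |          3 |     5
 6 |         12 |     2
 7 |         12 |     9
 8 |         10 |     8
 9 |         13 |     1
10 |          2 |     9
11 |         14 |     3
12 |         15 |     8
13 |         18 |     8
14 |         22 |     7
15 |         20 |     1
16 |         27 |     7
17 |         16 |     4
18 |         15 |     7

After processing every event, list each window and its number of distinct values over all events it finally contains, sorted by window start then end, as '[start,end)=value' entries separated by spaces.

i=0 t=0 v=6: → [0,6); WM=0
i=1 t=1 v=9: → [0,6); WM=1
i=2 t=6 v=8: → [6,12),[4,10),[2,8); WM=6; [0,6) fires=2
i=3 t=7 v=2: → [6,12),[4,10),[2,8); WM=7
i=4 t=11 v=4: → [10,16),[8,14),[6,12); WM=11; [2,8) fires=2 [4,10) fires=2
i=5 t=3 v=5: DROP (t<11-4); WM=11
i=6 t=12 v=2: → [12,18),[10,16),[8,14); WM=12; [6,12) fires=3
i=7 t=12 v=9: → [12,18),[10,16),[8,14); WM=12
i=8 t=10 v=8: → [10,16),[8,14),[6,12); WM=12
i=9 t=13 v=1: → [12,18),[10,16),[8,14); WM=13
i=10 t=2 v=9: DROP (t<13-4); WM=13
i=11 t=14 v=3: → [14,20),[12,18),[10,16); WM=14; [8,14) fires=5
i=12 t=15 v=8: → [14,20),[12,18),[10,16); WM=15
i=13 t=18 v=8: → [18,24),[16,22),[14,20); WM=18; [10,16) fires=6 [12,18) fires=5
i=14 t=22 v=7: → [22,28),[20,26),[18,24); WM=22; [14,20) fires=2 [16,22) fires=1
i=15 t=20 v=1: → [20,26),[18,24),[16,22); WM=22
i=16 t=27 v=7: → [26,32),[24,30),[22,28); WM=27; [18,24) fires=3 [20,26) fires=2
i=17 t=16 v=4: DROP (t<27-4); WM=27
i=18 t=15 v=7: DROP (t<27-4); WM=27

[0,6)=2 [2,8)=2 [4,10)=2 [6,12)=3 [8,14)=5 [10,16)=6 [12,18)=5 [14,20)=2 [16,22)=2 [18,24)=3 [20,26)=2 [22,28)=1 [24,30)=1 [26,32)=1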